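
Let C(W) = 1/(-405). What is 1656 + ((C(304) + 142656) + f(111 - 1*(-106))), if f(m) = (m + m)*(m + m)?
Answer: 134730539/405 ≈ 3.3267e+5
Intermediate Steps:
C(W) = -1/405
f(m) = 4*m**2 (f(m) = (2*m)*(2*m) = 4*m**2)
1656 + ((C(304) + 142656) + f(111 - 1*(-106))) = 1656 + ((-1/405 + 142656) + 4*(111 - 1*(-106))**2) = 1656 + (57775679/405 + 4*(111 + 106)**2) = 1656 + (57775679/405 + 4*217**2) = 1656 + (57775679/405 + 4*47089) = 1656 + (57775679/405 + 188356) = 1656 + 134059859/405 = 134730539/405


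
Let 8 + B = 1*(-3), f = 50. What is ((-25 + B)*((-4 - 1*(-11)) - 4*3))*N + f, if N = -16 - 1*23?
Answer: -6970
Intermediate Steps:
B = -11 (B = -8 + 1*(-3) = -8 - 3 = -11)
N = -39 (N = -16 - 23 = -39)
((-25 + B)*((-4 - 1*(-11)) - 4*3))*N + f = ((-25 - 11)*((-4 - 1*(-11)) - 4*3))*(-39) + 50 = -36*((-4 + 11) - 12)*(-39) + 50 = -36*(7 - 12)*(-39) + 50 = -36*(-5)*(-39) + 50 = 180*(-39) + 50 = -7020 + 50 = -6970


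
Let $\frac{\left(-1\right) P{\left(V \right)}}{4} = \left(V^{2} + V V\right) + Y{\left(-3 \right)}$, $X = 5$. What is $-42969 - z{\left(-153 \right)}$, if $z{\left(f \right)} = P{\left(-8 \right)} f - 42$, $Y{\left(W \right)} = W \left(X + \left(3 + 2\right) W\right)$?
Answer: $-139623$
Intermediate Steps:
$Y{\left(W \right)} = W \left(5 + 5 W\right)$ ($Y{\left(W \right)} = W \left(5 + \left(3 + 2\right) W\right) = W \left(5 + 5 W\right)$)
$P{\left(V \right)} = -120 - 8 V^{2}$ ($P{\left(V \right)} = - 4 \left(\left(V^{2} + V V\right) + 5 \left(-3\right) \left(1 - 3\right)\right) = - 4 \left(\left(V^{2} + V^{2}\right) + 5 \left(-3\right) \left(-2\right)\right) = - 4 \left(2 V^{2} + 30\right) = - 4 \left(30 + 2 V^{2}\right) = -120 - 8 V^{2}$)
$z{\left(f \right)} = -42 - 632 f$ ($z{\left(f \right)} = \left(-120 - 8 \left(-8\right)^{2}\right) f - 42 = \left(-120 - 512\right) f - 42 = - 632 f - 42 = -42 - 632 f$)
$-42969 - z{\left(-153 \right)} = -42969 - \left(-42 - -96696\right) = -42969 - \left(-42 + 96696\right) = -42969 - 96654 = -139623$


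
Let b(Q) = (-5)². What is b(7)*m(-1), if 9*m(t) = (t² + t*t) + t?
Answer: 25/9 ≈ 2.7778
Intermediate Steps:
m(t) = t/9 + 2*t²/9 (m(t) = ((t² + t*t) + t)/9 = ((t² + t²) + t)/9 = (2*t² + t)/9 = (t + 2*t²)/9 = t/9 + 2*t²/9)
b(Q) = 25
b(7)*m(-1) = 25*((⅑)*(-1)*(1 + 2*(-1))) = 25*((⅑)*(-1)*(1 - 2)) = 25*((⅑)*(-1)*(-1)) = 25*(⅑) = 25/9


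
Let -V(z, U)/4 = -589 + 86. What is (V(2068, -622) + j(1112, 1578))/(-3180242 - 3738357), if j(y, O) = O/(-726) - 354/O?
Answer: -63951568/220170575977 ≈ -0.00029046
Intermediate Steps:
V(z, U) = 2012 (V(z, U) = -4*(-589 + 86) = -4*(-503) = 2012)
j(y, O) = -354/O - O/726 (j(y, O) = O*(-1/726) - 354/O = -O/726 - 354/O = -354/O - O/726)
(V(2068, -622) + j(1112, 1578))/(-3180242 - 3738357) = (2012 + (-354/1578 - 1/726*1578))/(-3180242 - 3738357) = (2012 + (-354*1/1578 - 263/121))/(-6918599) = (2012 + (-59/263 - 263/121))*(-1/6918599) = (2012 - 76308/31823)*(-1/6918599) = (63951568/31823)*(-1/6918599) = -63951568/220170575977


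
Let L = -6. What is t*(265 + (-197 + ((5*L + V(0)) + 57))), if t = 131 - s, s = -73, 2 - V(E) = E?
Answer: 19788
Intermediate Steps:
V(E) = 2 - E
t = 204 (t = 131 - 1*(-73) = 131 + 73 = 204)
t*(265 + (-197 + ((5*L + V(0)) + 57))) = 204*(265 + (-197 + ((5*(-6) + (2 - 1*0)) + 57))) = 204*(265 + (-197 + ((-30 + (2 + 0)) + 57))) = 204*(265 + (-197 + ((-30 + 2) + 57))) = 204*(265 + (-197 + (-28 + 57))) = 204*(265 + (-197 + 29)) = 204*(265 - 168) = 204*97 = 19788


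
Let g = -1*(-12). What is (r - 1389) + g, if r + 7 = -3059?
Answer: -4443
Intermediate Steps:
g = 12
r = -3066 (r = -7 - 3059 = -3066)
(r - 1389) + g = (-3066 - 1389) + 12 = -4455 + 12 = -4443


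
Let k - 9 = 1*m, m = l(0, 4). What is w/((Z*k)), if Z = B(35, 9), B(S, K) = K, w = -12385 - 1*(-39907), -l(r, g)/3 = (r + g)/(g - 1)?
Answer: 3058/5 ≈ 611.60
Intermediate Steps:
l(r, g) = -3*(g + r)/(-1 + g) (l(r, g) = -3*(r + g)/(g - 1) = -3*(g + r)/(-1 + g))
w = 27522 (w = -12385 + 39907 = 27522)
m = -4 (m = 3*(-1*4 - 1*0)/(-1 + 4) = 3*(-4 + 0)/3 = 3*(1/3)*(-4) = -4)
Z = 9
k = 5 (k = 9 + 1*(-4) = 9 - 4 = 5)
w/((Z*k)) = 27522/((9*5)) = 27522/45 = 27522*(1/45) = 3058/5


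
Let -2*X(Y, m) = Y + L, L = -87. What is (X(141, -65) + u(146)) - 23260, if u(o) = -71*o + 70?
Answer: -33583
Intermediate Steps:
X(Y, m) = 87/2 - Y/2 (X(Y, m) = -(Y - 87)/2 = -(-87 + Y)/2 = 87/2 - Y/2)
u(o) = 70 - 71*o
(X(141, -65) + u(146)) - 23260 = ((87/2 - 1/2*141) + (70 - 71*146)) - 23260 = ((87/2 - 141/2) + (70 - 10366)) - 23260 = (-27 - 10296) - 23260 = -10323 - 23260 = -33583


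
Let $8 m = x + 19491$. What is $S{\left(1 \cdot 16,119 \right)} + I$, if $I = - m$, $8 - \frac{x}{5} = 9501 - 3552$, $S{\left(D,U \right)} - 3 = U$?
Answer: $\frac{5595}{4} \approx 1398.8$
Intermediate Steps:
$S{\left(D,U \right)} = 3 + U$
$x = -29705$ ($x = 40 - 5 \left(9501 - 3552\right) = 40 - 29745 = -29705$)
$m = - \frac{5107}{4}$ ($m = \frac{-29705 + 19491}{8} = \frac{1}{8} \left(-10214\right) = - \frac{5107}{4} \approx -1276.8$)
$I = \frac{5107}{4}$ ($I = \left(-1\right) \left(- \frac{5107}{4}\right) = \frac{5107}{4} \approx 1276.8$)
$S{\left(1 \cdot 16,119 \right)} + I = \left(3 + 119\right) + \frac{5107}{4} = 122 + \frac{5107}{4} = \frac{5595}{4}$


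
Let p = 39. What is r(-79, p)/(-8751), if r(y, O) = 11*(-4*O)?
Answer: 572/2917 ≈ 0.19609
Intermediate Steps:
r(y, O) = -44*O
r(-79, p)/(-8751) = -44*39/(-8751) = -1716*(-1/8751) = 572/2917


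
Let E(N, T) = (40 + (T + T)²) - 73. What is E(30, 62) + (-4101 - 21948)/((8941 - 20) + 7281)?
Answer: 248561237/16202 ≈ 15341.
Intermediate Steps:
E(N, T) = -33 + 4*T² (E(N, T) = (40 + (2*T)²) - 73 = (40 + 4*T²) - 73 = -33 + 4*T²)
E(30, 62) + (-4101 - 21948)/((8941 - 20) + 7281) = (-33 + 4*62²) + (-4101 - 21948)/((8941 - 20) + 7281) = (-33 + 4*3844) - 26049/(8921 + 7281) = (-33 + 15376) - 26049/16202 = 15343 - 26049*1/16202 = 15343 - 26049/16202 = 248561237/16202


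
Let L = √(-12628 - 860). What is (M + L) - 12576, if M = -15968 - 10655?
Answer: -39199 + 4*I*√843 ≈ -39199.0 + 116.14*I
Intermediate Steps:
L = 4*I*√843 (L = √(-13488) = 4*I*√843 ≈ 116.14*I)
M = -26623
(M + L) - 12576 = (-26623 + 4*I*√843) - 12576 = -39199 + 4*I*√843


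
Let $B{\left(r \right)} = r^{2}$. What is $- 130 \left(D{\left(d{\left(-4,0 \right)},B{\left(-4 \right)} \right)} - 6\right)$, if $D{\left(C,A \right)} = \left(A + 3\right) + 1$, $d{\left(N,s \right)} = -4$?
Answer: $-1820$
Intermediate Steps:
$D{\left(C,A \right)} = 4 + A$ ($D{\left(C,A \right)} = \left(3 + A\right) + 1 = 4 + A$)
$- 130 \left(D{\left(d{\left(-4,0 \right)},B{\left(-4 \right)} \right)} - 6\right) = - 130 \left(\left(4 + \left(-4\right)^{2}\right) - 6\right) = - 130 \left(\left(4 + 16\right) - 6\right) = - 130 \left(20 - 6\right) = \left(-130\right) 14 = -1820$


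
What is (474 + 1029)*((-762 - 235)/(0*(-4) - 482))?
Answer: 1498491/482 ≈ 3108.9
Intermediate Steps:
(474 + 1029)*((-762 - 235)/(0*(-4) - 482)) = 1503*(-997/(0 - 482)) = 1503*(-997/(-482)) = 1503*(-997*(-1/482)) = 1503*(997/482) = 1498491/482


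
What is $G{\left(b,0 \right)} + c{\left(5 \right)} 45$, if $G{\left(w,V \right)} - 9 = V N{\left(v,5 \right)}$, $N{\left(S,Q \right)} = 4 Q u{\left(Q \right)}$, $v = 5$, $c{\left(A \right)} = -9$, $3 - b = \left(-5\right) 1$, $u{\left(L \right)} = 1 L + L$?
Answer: $-396$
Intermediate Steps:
$u{\left(L \right)} = 2 L$ ($u{\left(L \right)} = L + L = 2 L$)
$b = 8$ ($b = 3 - \left(-5\right) 1 = 3 - -5 = 3 + 5 = 8$)
$N{\left(S,Q \right)} = 8 Q^{2}$ ($N{\left(S,Q \right)} = 4 Q 2 Q = 8 Q^{2}$)
$G{\left(w,V \right)} = 9 + 200 V$ ($G{\left(w,V \right)} = 9 + V 8 \cdot 5^{2} = 9 + V 8 \cdot 25 = 9 + V 200 = 9 + 200 V$)
$G{\left(b,0 \right)} + c{\left(5 \right)} 45 = \left(9 + 200 \cdot 0\right) - 405 = \left(9 + 0\right) - 405 = 9 - 405 = -396$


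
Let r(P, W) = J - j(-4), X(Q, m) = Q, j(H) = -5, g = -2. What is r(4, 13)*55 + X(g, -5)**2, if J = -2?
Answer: 169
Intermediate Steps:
r(P, W) = 3 (r(P, W) = -2 - 1*(-5) = -2 + 5 = 3)
r(4, 13)*55 + X(g, -5)**2 = 3*55 + (-2)**2 = 165 + 4 = 169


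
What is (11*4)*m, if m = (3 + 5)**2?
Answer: 2816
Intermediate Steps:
m = 64 (m = 8**2 = 64)
(11*4)*m = (11*4)*64 = 44*64 = 2816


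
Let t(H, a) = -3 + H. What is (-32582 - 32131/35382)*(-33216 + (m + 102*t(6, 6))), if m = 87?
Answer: 12613314946155/11794 ≈ 1.0695e+9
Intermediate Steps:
(-32582 - 32131/35382)*(-33216 + (m + 102*t(6, 6))) = (-32582 - 32131/35382)*(-33216 + (87 + 102*(-3 + 6))) = (-32582 - 32131*1/35382)*(-33216 + (87 + 102*3)) = (-32582 - 32131/35382)*(-33216 + (87 + 306)) = -1152848455*(-33216 + 393)/35382 = -1152848455/35382*(-32823) = 12613314946155/11794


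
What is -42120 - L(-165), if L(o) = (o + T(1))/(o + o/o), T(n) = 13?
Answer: -1726958/41 ≈ -42121.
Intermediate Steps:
L(o) = (13 + o)/(1 + o) (L(o) = (o + 13)/(o + o/o) = (13 + o)/(o + 1) = (13 + o)/(1 + o))
-42120 - L(-165) = -42120 - (13 - 165)/(1 - 165) = -42120 - (-152)/(-164) = -42120 - (-1)*(-152)/164 = -42120 - 1*38/41 = -42120 - 38/41 = -1726958/41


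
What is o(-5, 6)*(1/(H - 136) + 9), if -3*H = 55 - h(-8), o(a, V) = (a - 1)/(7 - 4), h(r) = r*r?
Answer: -2392/133 ≈ -17.985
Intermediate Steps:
h(r) = r²
o(a, V) = -⅓ + a/3 (o(a, V) = (-1 + a)/3 = (-1 + a)*(⅓) = -⅓ + a/3)
H = 3 (H = -(55 - 1*(-8)²)/3 = -(55 - 1*64)/3 = -(55 - 64)/3 = -⅓*(-9) = 3)
o(-5, 6)*(1/(H - 136) + 9) = (-⅓ + (⅓)*(-5))*(1/(3 - 136) + 9) = (-⅓ - 5/3)*(1/(-133) + 9) = -2*(-1/133 + 9) = -2*1196/133 = -2392/133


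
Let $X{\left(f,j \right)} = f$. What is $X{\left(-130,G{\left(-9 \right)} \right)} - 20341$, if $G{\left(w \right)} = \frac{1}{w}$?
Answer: $-20471$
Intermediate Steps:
$X{\left(-130,G{\left(-9 \right)} \right)} - 20341 = -130 - 20341 = -20471$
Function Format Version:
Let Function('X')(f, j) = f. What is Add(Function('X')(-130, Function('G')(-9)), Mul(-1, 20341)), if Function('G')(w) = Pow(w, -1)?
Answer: -20471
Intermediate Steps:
Add(Function('X')(-130, Function('G')(-9)), Mul(-1, 20341)) = Add(-130, Mul(-1, 20341)) = Add(-130, -20341) = -20471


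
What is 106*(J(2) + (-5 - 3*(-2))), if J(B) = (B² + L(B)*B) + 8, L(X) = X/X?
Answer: 1590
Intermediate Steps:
L(X) = 1
J(B) = 8 + B + B² (J(B) = (B² + 1*B) + 8 = (B² + B) + 8 = (B + B²) + 8 = 8 + B + B²)
106*(J(2) + (-5 - 3*(-2))) = 106*((8 + 2 + 2²) + (-5 - 3*(-2))) = 106*((8 + 2 + 4) + (-5 + 6)) = 106*(14 + 1) = 106*15 = 1590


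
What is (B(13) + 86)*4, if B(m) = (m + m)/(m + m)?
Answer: 348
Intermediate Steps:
B(m) = 1 (B(m) = (2*m)/((2*m)) = (2*m)*(1/(2*m)) = 1)
(B(13) + 86)*4 = (1 + 86)*4 = 87*4 = 348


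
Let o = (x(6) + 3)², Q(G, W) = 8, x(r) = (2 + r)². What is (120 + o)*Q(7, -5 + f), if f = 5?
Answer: 36872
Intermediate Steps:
o = 4489 (o = ((2 + 6)² + 3)² = (8² + 3)² = (64 + 3)² = 67² = 4489)
(120 + o)*Q(7, -5 + f) = (120 + 4489)*8 = 4609*8 = 36872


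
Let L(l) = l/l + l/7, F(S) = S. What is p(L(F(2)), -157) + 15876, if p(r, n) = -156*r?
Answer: 109728/7 ≈ 15675.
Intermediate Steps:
L(l) = 1 + l/7 (L(l) = 1 + l*(1/7) = 1 + l/7)
p(L(F(2)), -157) + 15876 = -156*(1 + (1/7)*2) + 15876 = -156*(1 + 2/7) + 15876 = -156*9/7 + 15876 = -1404/7 + 15876 = 109728/7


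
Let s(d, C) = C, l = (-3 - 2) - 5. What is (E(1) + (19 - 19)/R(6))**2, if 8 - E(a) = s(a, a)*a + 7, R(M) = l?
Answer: 0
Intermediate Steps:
l = -10 (l = -5 - 5 = -10)
R(M) = -10
E(a) = 1 - a**2 (E(a) = 8 - (a*a + 7) = 8 - (a**2 + 7) = 8 - (7 + a**2) = 8 + (-7 - a**2) = 1 - a**2)
(E(1) + (19 - 19)/R(6))**2 = ((1 - 1*1**2) + (19 - 19)/(-10))**2 = ((1 - 1*1) + 0*(-1/10))**2 = ((1 - 1) + 0)**2 = (0 + 0)**2 = 0**2 = 0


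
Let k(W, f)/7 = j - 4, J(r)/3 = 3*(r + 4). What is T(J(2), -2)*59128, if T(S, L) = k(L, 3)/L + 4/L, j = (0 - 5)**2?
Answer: -4464164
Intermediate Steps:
j = 25 (j = (-5)**2 = 25)
J(r) = 36 + 9*r (J(r) = 3*(3*(r + 4)) = 3*(3*(4 + r)) = 3*(12 + 3*r) = 36 + 9*r)
k(W, f) = 147 (k(W, f) = 7*(25 - 4) = 7*21 = 147)
T(S, L) = 151/L (T(S, L) = 147/L + 4/L = 151/L)
T(J(2), -2)*59128 = (151/(-2))*59128 = (151*(-1/2))*59128 = -151/2*59128 = -4464164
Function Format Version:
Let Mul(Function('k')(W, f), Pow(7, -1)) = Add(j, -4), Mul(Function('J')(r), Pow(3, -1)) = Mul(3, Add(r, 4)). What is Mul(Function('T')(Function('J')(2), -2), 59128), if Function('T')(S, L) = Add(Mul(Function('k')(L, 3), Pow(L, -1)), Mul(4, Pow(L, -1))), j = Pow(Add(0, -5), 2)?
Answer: -4464164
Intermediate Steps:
j = 25 (j = Pow(-5, 2) = 25)
Function('J')(r) = Add(36, Mul(9, r)) (Function('J')(r) = Mul(3, Mul(3, Add(r, 4))) = Mul(3, Mul(3, Add(4, r))) = Mul(3, Add(12, Mul(3, r))) = Add(36, Mul(9, r)))
Function('k')(W, f) = 147 (Function('k')(W, f) = Mul(7, Add(25, -4)) = Mul(7, 21) = 147)
Function('T')(S, L) = Mul(151, Pow(L, -1)) (Function('T')(S, L) = Add(Mul(147, Pow(L, -1)), Mul(4, Pow(L, -1))) = Mul(151, Pow(L, -1)))
Mul(Function('T')(Function('J')(2), -2), 59128) = Mul(Mul(151, Pow(-2, -1)), 59128) = Mul(Mul(151, Rational(-1, 2)), 59128) = Mul(Rational(-151, 2), 59128) = -4464164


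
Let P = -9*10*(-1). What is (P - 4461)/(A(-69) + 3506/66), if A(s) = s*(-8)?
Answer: -144243/19969 ≈ -7.2233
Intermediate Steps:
P = 90 (P = -90*(-1) = 90)
A(s) = -8*s
(P - 4461)/(A(-69) + 3506/66) = (90 - 4461)/(-8*(-69) + 3506/66) = -4371/(552 + 3506*(1/66)) = -4371/(552 + 1753/33) = -4371/19969/33 = -4371*33/19969 = -144243/19969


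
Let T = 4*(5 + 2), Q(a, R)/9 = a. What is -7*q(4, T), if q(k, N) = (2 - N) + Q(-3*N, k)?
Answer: 5474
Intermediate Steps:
Q(a, R) = 9*a
T = 28 (T = 4*7 = 28)
q(k, N) = 2 - 28*N (q(k, N) = (2 - N) + 9*(-3*N) = (2 - N) - 27*N = 2 - 28*N)
-7*q(4, T) = -7*(2 - 28*28) = -7*(2 - 784) = -7*(-782) = 5474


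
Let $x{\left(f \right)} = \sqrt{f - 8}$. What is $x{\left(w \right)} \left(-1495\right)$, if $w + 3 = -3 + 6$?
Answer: $- 2990 i \sqrt{2} \approx - 4228.5 i$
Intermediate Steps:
$w = 0$ ($w = -3 + \left(-3 + 6\right) = -3 + 3 = 0$)
$x{\left(f \right)} = \sqrt{-8 + f}$
$x{\left(w \right)} \left(-1495\right) = \sqrt{-8 + 0} \left(-1495\right) = \sqrt{-8} \left(-1495\right) = 2 i \sqrt{2} \left(-1495\right) = - 2990 i \sqrt{2}$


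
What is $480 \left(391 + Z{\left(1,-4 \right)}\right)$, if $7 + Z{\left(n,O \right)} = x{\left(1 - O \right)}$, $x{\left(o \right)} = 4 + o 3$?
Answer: $193440$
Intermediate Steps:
$x{\left(o \right)} = 4 + 3 o$
$Z{\left(n,O \right)} = - 3 O$ ($Z{\left(n,O \right)} = -7 + \left(4 + 3 \left(1 - O\right)\right) = -7 + \left(4 - \left(-3 + 3 O\right)\right) = -7 - \left(-7 + 3 O\right) = - 3 O$)
$480 \left(391 + Z{\left(1,-4 \right)}\right) = 480 \left(391 - -12\right) = 480 \left(391 + 12\right) = 480 \cdot 403 = 193440$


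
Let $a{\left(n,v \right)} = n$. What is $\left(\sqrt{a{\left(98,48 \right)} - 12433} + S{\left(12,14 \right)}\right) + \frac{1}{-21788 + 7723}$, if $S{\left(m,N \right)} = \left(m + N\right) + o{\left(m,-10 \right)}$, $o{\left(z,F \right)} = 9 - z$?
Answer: $\frac{323494}{14065} + i \sqrt{12335} \approx 23.0 + 111.06 i$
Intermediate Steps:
$S{\left(m,N \right)} = 9 + N$ ($S{\left(m,N \right)} = \left(m + N\right) - \left(-9 + m\right) = \left(N + m\right) - \left(-9 + m\right) = 9 + N$)
$\left(\sqrt{a{\left(98,48 \right)} - 12433} + S{\left(12,14 \right)}\right) + \frac{1}{-21788 + 7723} = \left(\sqrt{98 - 12433} + \left(9 + 14\right)\right) + \frac{1}{-21788 + 7723} = \left(\sqrt{-12335} + 23\right) + \frac{1}{-14065} = \left(i \sqrt{12335} + 23\right) - \frac{1}{14065} = \left(23 + i \sqrt{12335}\right) - \frac{1}{14065} = \frac{323494}{14065} + i \sqrt{12335}$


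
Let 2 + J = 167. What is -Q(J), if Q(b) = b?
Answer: -165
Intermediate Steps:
J = 165 (J = -2 + 167 = 165)
-Q(J) = -1*165 = -165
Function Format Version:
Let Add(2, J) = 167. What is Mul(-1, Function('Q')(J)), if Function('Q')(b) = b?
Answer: -165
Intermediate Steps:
J = 165 (J = Add(-2, 167) = 165)
Mul(-1, Function('Q')(J)) = Mul(-1, 165) = -165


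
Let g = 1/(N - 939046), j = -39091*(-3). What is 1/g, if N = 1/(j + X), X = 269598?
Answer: -363289665065/386871 ≈ -9.3905e+5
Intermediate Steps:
j = 117273
N = 1/386871 (N = 1/(117273 + 269598) = 1/386871 ≈ 2.5848e-6)
g = -386871/363289665065 (g = 1/(1/386871 - 939046) = 1/(-363289665065/386871) = -386871/363289665065 ≈ -1.0649e-6)
1/g = 1/(-386871/363289665065) = -363289665065/386871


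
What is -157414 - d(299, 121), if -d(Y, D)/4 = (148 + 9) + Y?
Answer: -155590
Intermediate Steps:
d(Y, D) = -628 - 4*Y (d(Y, D) = -4*((148 + 9) + Y) = -4*(157 + Y) = -628 - 4*Y)
-157414 - d(299, 121) = -157414 - (-628 - 4*299) = -157414 - (-628 - 1196) = -157414 - 1*(-1824) = -157414 + 1824 = -155590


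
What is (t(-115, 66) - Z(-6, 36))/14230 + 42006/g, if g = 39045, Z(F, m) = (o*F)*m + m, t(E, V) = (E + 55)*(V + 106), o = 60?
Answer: 23313952/18520345 ≈ 1.2588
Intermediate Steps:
t(E, V) = (55 + E)*(106 + V)
Z(F, m) = m + 60*F*m (Z(F, m) = (60*F)*m + m = 60*F*m + m = m + 60*F*m)
(t(-115, 66) - Z(-6, 36))/14230 + 42006/g = ((5830 + 55*66 + 106*(-115) - 115*66) - 36*(1 + 60*(-6)))/14230 + 42006/39045 = ((5830 + 3630 - 12190 - 7590) - 36*(1 - 360))*(1/14230) + 42006*(1/39045) = (-10320 - 36*(-359))*(1/14230) + 14002/13015 = (-10320 - 1*(-12924))*(1/14230) + 14002/13015 = (-10320 + 12924)*(1/14230) + 14002/13015 = 2604*(1/14230) + 14002/13015 = 1302/7115 + 14002/13015 = 23313952/18520345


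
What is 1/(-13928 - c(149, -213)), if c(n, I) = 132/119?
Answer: -119/1657564 ≈ -7.1792e-5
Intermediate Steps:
c(n, I) = 132/119 (c(n, I) = 132*(1/119) = 132/119)
1/(-13928 - c(149, -213)) = 1/(-13928 - 1*132/119) = 1/(-13928 - 132/119) = 1/(-1657564/119) = -119/1657564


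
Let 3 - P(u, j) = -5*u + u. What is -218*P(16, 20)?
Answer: -14606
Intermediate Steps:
P(u, j) = 3 + 4*u (P(u, j) = 3 - (-5*u + u) = 3 - (-4)*u = 3 + 4*u)
-218*P(16, 20) = -218*(3 + 4*16) = -218*(3 + 64) = -218*67 = -14606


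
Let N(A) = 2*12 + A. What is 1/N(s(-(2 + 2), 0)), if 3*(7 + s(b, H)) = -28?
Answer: 3/23 ≈ 0.13043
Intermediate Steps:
s(b, H) = -49/3 (s(b, H) = -7 + (⅓)*(-28) = -7 - 28/3 = -49/3)
N(A) = 24 + A
1/N(s(-(2 + 2), 0)) = 1/(24 - 49/3) = 1/(23/3) = 3/23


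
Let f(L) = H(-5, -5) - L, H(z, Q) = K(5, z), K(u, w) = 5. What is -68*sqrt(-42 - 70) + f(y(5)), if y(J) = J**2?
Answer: -20 - 272*I*sqrt(7) ≈ -20.0 - 719.64*I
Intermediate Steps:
H(z, Q) = 5
f(L) = 5 - L
-68*sqrt(-42 - 70) + f(y(5)) = -68*sqrt(-42 - 70) + (5 - 1*5**2) = -272*I*sqrt(7) + (5 - 1*25) = -272*I*sqrt(7) + (5 - 25) = -272*I*sqrt(7) - 20 = -20 - 272*I*sqrt(7)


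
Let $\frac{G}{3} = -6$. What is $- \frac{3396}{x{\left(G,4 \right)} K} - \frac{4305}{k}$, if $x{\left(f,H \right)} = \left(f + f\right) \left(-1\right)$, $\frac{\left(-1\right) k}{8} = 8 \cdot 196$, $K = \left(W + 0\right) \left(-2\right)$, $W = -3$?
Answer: $- \frac{248033}{16128} \approx -15.379$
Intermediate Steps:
$K = 6$ ($K = \left(-3 + 0\right) \left(-2\right) = \left(-3\right) \left(-2\right) = 6$)
$G = -18$ ($G = 3 \left(-6\right) = -18$)
$k = -12544$ ($k = - 8 \cdot 8 \cdot 196 = \left(-8\right) 1568 = -12544$)
$x{\left(f,H \right)} = - 2 f$ ($x{\left(f,H \right)} = 2 f \left(-1\right) = - 2 f$)
$- \frac{3396}{x{\left(G,4 \right)} K} - \frac{4305}{k} = - \frac{3396}{\left(-2\right) \left(-18\right) 6} - \frac{4305}{-12544} = - \frac{3396}{36 \cdot 6} - - \frac{615}{1792} = - \frac{3396}{216} + \frac{615}{1792} = \left(-3396\right) \frac{1}{216} + \frac{615}{1792} = - \frac{283}{18} + \frac{615}{1792} = - \frac{248033}{16128}$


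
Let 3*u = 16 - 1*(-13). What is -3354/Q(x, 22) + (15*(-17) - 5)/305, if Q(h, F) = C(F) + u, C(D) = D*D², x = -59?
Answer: -2276378/1950353 ≈ -1.1672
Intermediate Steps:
u = 29/3 (u = (16 - 1*(-13))/3 = (16 + 13)/3 = (⅓)*29 = 29/3 ≈ 9.6667)
C(D) = D³
Q(h, F) = 29/3 + F³ (Q(h, F) = F³ + 29/3 = 29/3 + F³)
-3354/Q(x, 22) + (15*(-17) - 5)/305 = -3354/(29/3 + 22³) + (15*(-17) - 5)/305 = -3354/(29/3 + 10648) + (-255 - 5)*(1/305) = -3354/31973/3 - 260*1/305 = -3354*3/31973 - 52/61 = -10062/31973 - 52/61 = -2276378/1950353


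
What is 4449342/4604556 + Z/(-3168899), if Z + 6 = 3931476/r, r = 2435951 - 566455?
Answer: 274573137664169908/284151179981716069 ≈ 0.96629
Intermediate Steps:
r = 1869496
Z = -1821375/467374 (Z = -6 + 3931476/1869496 = -6 + 3931476*(1/1869496) = -6 + 982869/467374 = -1821375/467374 ≈ -3.8970)
4449342/4604556 + Z/(-3168899) = 4449342/4604556 - 1821375/467374/(-3168899) = 4449342*(1/4604556) - 1821375/467374*(-1/3168899) = 741557/767426 + 1821375/1481061001226 = 274573137664169908/284151179981716069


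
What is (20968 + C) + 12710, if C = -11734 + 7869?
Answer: 29813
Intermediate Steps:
C = -3865
(20968 + C) + 12710 = (20968 - 3865) + 12710 = 17103 + 12710 = 29813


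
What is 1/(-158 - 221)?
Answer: -1/379 ≈ -0.0026385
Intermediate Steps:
1/(-158 - 221) = 1/(-379) = -1/379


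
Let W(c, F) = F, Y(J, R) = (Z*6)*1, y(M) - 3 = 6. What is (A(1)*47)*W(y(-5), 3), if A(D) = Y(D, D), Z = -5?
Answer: -4230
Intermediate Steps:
y(M) = 9 (y(M) = 3 + 6 = 9)
Y(J, R) = -30 (Y(J, R) = -5*6*1 = -30*1 = -30)
A(D) = -30
(A(1)*47)*W(y(-5), 3) = -30*47*3 = -1410*3 = -4230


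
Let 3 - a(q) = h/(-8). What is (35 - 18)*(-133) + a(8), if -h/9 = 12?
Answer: -4543/2 ≈ -2271.5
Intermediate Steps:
h = -108 (h = -9*12 = -108)
a(q) = -21/2 (a(q) = 3 - (-108)/(-8) = 3 - (-108)*(-1)/8 = 3 - 1*27/2 = 3 - 27/2 = -21/2)
(35 - 18)*(-133) + a(8) = (35 - 18)*(-133) - 21/2 = 17*(-133) - 21/2 = -2261 - 21/2 = -4543/2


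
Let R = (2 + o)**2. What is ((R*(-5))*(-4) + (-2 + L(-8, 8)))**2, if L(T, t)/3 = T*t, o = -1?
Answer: 30276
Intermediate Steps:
L(T, t) = 3*T*t (L(T, t) = 3*(T*t) = 3*T*t)
R = 1 (R = (2 - 1)**2 = 1**2 = 1)
((R*(-5))*(-4) + (-2 + L(-8, 8)))**2 = ((1*(-5))*(-4) + (-2 + 3*(-8)*8))**2 = (-5*(-4) + (-2 - 192))**2 = (20 - 194)**2 = (-174)**2 = 30276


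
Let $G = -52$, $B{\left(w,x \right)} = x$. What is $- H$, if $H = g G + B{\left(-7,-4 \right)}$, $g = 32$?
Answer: $1668$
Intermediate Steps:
$H = -1668$ ($H = 32 \left(-52\right) - 4 = -1664 - 4 = -1668$)
$- H = \left(-1\right) \left(-1668\right) = 1668$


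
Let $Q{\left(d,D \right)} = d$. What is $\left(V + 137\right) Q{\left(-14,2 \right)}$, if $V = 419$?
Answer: $-7784$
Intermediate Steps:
$\left(V + 137\right) Q{\left(-14,2 \right)} = \left(419 + 137\right) \left(-14\right) = 556 \left(-14\right) = -7784$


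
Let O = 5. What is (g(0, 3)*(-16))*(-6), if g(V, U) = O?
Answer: 480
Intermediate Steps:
g(V, U) = 5
(g(0, 3)*(-16))*(-6) = (5*(-16))*(-6) = -80*(-6) = 480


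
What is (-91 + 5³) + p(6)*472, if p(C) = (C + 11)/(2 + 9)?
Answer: 8398/11 ≈ 763.45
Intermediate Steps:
p(C) = 1 + C/11 (p(C) = (11 + C)/11 = (11 + C)*(1/11) = 1 + C/11)
(-91 + 5³) + p(6)*472 = (-91 + 5³) + (1 + (1/11)*6)*472 = (-91 + 125) + (1 + 6/11)*472 = 34 + (17/11)*472 = 34 + 8024/11 = 8398/11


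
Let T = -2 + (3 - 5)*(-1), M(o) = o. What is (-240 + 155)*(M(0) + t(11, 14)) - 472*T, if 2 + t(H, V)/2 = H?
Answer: -1530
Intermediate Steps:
t(H, V) = -4 + 2*H
T = 0 (T = -2 - 2*(-1) = -2 + 2 = 0)
(-240 + 155)*(M(0) + t(11, 14)) - 472*T = (-240 + 155)*(0 + (-4 + 2*11)) - 472*0 = -85*(0 + (-4 + 22)) + 0 = -85*(0 + 18) + 0 = -85*18 + 0 = -1530 + 0 = -1530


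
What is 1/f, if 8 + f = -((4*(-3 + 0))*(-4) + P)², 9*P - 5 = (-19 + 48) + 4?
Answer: -81/221548 ≈ -0.00036561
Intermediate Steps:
P = 38/9 (P = 5/9 + ((-19 + 48) + 4)/9 = 5/9 + (29 + 4)/9 = 5/9 + (⅑)*33 = 5/9 + 11/3 = 38/9 ≈ 4.2222)
f = -221548/81 (f = -8 - ((4*(-3 + 0))*(-4) + 38/9)² = -8 - ((4*(-3))*(-4) + 38/9)² = -8 - (-12*(-4) + 38/9)² = -8 - (48 + 38/9)² = -8 - (470/9)² = -8 - 1*220900/81 = -8 - 220900/81 = -221548/81 ≈ -2735.2)
1/f = 1/(-221548/81) = -81/221548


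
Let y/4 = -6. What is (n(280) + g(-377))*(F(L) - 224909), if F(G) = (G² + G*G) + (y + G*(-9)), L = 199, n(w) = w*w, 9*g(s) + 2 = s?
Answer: -34678537454/3 ≈ -1.1560e+10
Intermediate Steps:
g(s) = -2/9 + s/9
n(w) = w²
y = -24 (y = 4*(-6) = -24)
F(G) = -24 - 9*G + 2*G² (F(G) = (G² + G*G) + (-24 + G*(-9)) = (G² + G²) + (-24 - 9*G) = 2*G² + (-24 - 9*G) = -24 - 9*G + 2*G²)
(n(280) + g(-377))*(F(L) - 224909) = (280² + (-2/9 + (⅑)*(-377)))*((-24 - 9*199 + 2*199²) - 224909) = (78400 + (-2/9 - 377/9))*((-24 - 1791 + 2*39601) - 224909) = (78400 - 379/9)*((-24 - 1791 + 79202) - 224909) = 705221*(77387 - 224909)/9 = (705221/9)*(-147522) = -34678537454/3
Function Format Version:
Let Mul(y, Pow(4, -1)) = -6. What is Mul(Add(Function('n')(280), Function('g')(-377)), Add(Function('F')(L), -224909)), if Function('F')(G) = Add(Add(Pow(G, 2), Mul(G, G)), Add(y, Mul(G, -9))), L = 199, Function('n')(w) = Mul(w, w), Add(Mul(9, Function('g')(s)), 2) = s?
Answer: Rational(-34678537454, 3) ≈ -1.1560e+10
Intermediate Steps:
Function('g')(s) = Add(Rational(-2, 9), Mul(Rational(1, 9), s))
Function('n')(w) = Pow(w, 2)
y = -24 (y = Mul(4, -6) = -24)
Function('F')(G) = Add(-24, Mul(-9, G), Mul(2, Pow(G, 2))) (Function('F')(G) = Add(Add(Pow(G, 2), Mul(G, G)), Add(-24, Mul(G, -9))) = Add(Add(Pow(G, 2), Pow(G, 2)), Add(-24, Mul(-9, G))) = Add(Mul(2, Pow(G, 2)), Add(-24, Mul(-9, G))) = Add(-24, Mul(-9, G), Mul(2, Pow(G, 2))))
Mul(Add(Function('n')(280), Function('g')(-377)), Add(Function('F')(L), -224909)) = Mul(Add(Pow(280, 2), Add(Rational(-2, 9), Mul(Rational(1, 9), -377))), Add(Add(-24, Mul(-9, 199), Mul(2, Pow(199, 2))), -224909)) = Mul(Add(78400, Add(Rational(-2, 9), Rational(-377, 9))), Add(Add(-24, -1791, Mul(2, 39601)), -224909)) = Mul(Add(78400, Rational(-379, 9)), Add(Add(-24, -1791, 79202), -224909)) = Mul(Rational(705221, 9), Add(77387, -224909)) = Mul(Rational(705221, 9), -147522) = Rational(-34678537454, 3)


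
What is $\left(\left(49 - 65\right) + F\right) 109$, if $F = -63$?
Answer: $-8611$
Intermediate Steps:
$\left(\left(49 - 65\right) + F\right) 109 = \left(\left(49 - 65\right) - 63\right) 109 = \left(-16 - 63\right) 109 = \left(-79\right) 109 = -8611$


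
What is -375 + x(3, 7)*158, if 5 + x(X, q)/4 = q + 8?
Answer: 5945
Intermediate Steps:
x(X, q) = 12 + 4*q (x(X, q) = -20 + 4*(q + 8) = -20 + 4*(8 + q) = -20 + (32 + 4*q) = 12 + 4*q)
-375 + x(3, 7)*158 = -375 + (12 + 4*7)*158 = -375 + (12 + 28)*158 = -375 + 40*158 = -375 + 6320 = 5945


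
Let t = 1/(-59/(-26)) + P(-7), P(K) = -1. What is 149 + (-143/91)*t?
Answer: 61900/413 ≈ 149.88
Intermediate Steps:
t = -33/59 (t = 1/(-59/(-26)) - 1 = 1/(-59*(-1/26)) - 1 = 1/(59/26) - 1 = 26/59 - 1 = -33/59 ≈ -0.55932)
149 + (-143/91)*t = 149 - 143/91*(-33/59) = 149 - 143*1/91*(-33/59) = 149 - 11/7*(-33/59) = 149 + 363/413 = 61900/413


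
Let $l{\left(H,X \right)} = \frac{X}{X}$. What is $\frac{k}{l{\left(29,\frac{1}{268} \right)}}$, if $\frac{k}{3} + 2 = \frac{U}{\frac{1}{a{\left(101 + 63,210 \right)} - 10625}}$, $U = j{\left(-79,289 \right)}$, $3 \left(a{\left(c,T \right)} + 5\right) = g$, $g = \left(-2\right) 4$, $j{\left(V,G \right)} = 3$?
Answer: $-95700$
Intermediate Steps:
$l{\left(H,X \right)} = 1$
$g = -8$
$a{\left(c,T \right)} = - \frac{23}{3}$ ($a{\left(c,T \right)} = -5 + \frac{1}{3} \left(-8\right) = -5 - \frac{8}{3} = - \frac{23}{3}$)
$U = 3$
$k = -95700$ ($k = -6 + 3 \frac{3}{\frac{1}{- \frac{23}{3} - 10625}} = -6 + 3 \frac{3}{\frac{1}{- \frac{31898}{3}}} = -6 + 3 \frac{3}{- \frac{3}{31898}} = -6 + 3 \cdot 3 \left(- \frac{31898}{3}\right) = -6 + 3 \left(-31898\right) = -6 - 95694 = -95700$)
$\frac{k}{l{\left(29,\frac{1}{268} \right)}} = - \frac{95700}{1} = \left(-95700\right) 1 = -95700$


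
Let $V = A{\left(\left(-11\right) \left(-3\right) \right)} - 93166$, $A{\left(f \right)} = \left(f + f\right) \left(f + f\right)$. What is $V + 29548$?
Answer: $-59262$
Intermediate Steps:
$A{\left(f \right)} = 4 f^{2}$ ($A{\left(f \right)} = 2 f 2 f = 4 f^{2}$)
$V = -88810$ ($V = 4 \left(\left(-11\right) \left(-3\right)\right)^{2} - 93166 = 4 \cdot 33^{2} - 93166 = 4 \cdot 1089 - 93166 = 4356 - 93166 = -88810$)
$V + 29548 = -88810 + 29548 = -59262$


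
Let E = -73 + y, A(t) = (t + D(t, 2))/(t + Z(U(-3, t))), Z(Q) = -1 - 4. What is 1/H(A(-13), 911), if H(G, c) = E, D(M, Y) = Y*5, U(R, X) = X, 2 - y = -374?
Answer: 1/303 ≈ 0.0033003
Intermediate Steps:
y = 376 (y = 2 - 1*(-374) = 2 + 374 = 376)
Z(Q) = -5
D(M, Y) = 5*Y
A(t) = (10 + t)/(-5 + t) (A(t) = (t + 5*2)/(t - 5) = (t + 10)/(-5 + t) = (10 + t)/(-5 + t))
E = 303 (E = -73 + 376 = 303)
H(G, c) = 303
1/H(A(-13), 911) = 1/303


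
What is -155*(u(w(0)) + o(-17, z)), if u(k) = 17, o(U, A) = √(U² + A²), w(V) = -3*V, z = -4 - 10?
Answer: -2635 - 155*√485 ≈ -6048.5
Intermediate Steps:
z = -14
o(U, A) = √(A² + U²)
-155*(u(w(0)) + o(-17, z)) = -155*(17 + √((-14)² + (-17)²)) = -155*(17 + √(196 + 289)) = -155*(17 + √485) = -2635 - 155*√485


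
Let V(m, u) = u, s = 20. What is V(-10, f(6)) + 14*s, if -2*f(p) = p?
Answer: 277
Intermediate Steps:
f(p) = -p/2
V(-10, f(6)) + 14*s = -½*6 + 14*20 = -3 + 280 = 277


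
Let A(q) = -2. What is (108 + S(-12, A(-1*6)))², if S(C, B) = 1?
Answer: 11881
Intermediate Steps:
(108 + S(-12, A(-1*6)))² = (108 + 1)² = 109² = 11881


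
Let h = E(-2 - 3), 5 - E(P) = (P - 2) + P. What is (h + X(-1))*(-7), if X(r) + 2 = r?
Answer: -98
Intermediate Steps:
X(r) = -2 + r
E(P) = 7 - 2*P (E(P) = 5 - ((P - 2) + P) = 5 - ((-2 + P) + P) = 5 - (-2 + 2*P) = 5 + (2 - 2*P) = 7 - 2*P)
h = 17 (h = 7 - 2*(-2 - 3) = 7 - 2*(-5) = 7 + 10 = 17)
(h + X(-1))*(-7) = (17 + (-2 - 1))*(-7) = (17 - 3)*(-7) = 14*(-7) = -98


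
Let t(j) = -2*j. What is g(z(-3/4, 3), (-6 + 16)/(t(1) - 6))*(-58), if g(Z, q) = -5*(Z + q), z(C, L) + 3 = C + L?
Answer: -580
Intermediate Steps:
z(C, L) = -3 + C + L (z(C, L) = -3 + (C + L) = -3 + C + L)
g(Z, q) = -5*Z - 5*q
g(z(-3/4, 3), (-6 + 16)/(t(1) - 6))*(-58) = (-5*(-3 - 3/4 + 3) - 5*(-6 + 16)/(-2*1 - 6))*(-58) = (-5*(-3 - 3*1/4 + 3) - 50/(-2 - 6))*(-58) = (-5*(-3 - 3/4 + 3) - 50/(-8))*(-58) = (-5*(-3/4) - 50*(-1)/8)*(-58) = (15/4 - 5*(-5/4))*(-58) = (15/4 + 25/4)*(-58) = 10*(-58) = -580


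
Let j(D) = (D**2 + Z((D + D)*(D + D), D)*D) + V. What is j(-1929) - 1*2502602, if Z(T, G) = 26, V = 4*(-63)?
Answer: 1168033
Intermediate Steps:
V = -252
j(D) = -252 + D**2 + 26*D (j(D) = (D**2 + 26*D) - 252 = -252 + D**2 + 26*D)
j(-1929) - 1*2502602 = (-252 + (-1929)**2 + 26*(-1929)) - 1*2502602 = (-252 + 3721041 - 50154) - 2502602 = 3670635 - 2502602 = 1168033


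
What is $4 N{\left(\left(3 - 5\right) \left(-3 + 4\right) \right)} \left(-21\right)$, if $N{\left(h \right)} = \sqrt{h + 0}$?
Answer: $- 84 i \sqrt{2} \approx - 118.79 i$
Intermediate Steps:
$N{\left(h \right)} = \sqrt{h}$
$4 N{\left(\left(3 - 5\right) \left(-3 + 4\right) \right)} \left(-21\right) = 4 \sqrt{\left(3 - 5\right) \left(-3 + 4\right)} \left(-21\right) = 4 \sqrt{\left(-2\right) 1} \left(-21\right) = 4 \sqrt{-2} \left(-21\right) = 4 i \sqrt{2} \left(-21\right) = - 84 i \sqrt{2}$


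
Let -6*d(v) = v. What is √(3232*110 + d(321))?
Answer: √1421866/2 ≈ 596.21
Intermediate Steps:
d(v) = -v/6
√(3232*110 + d(321)) = √(3232*110 - ⅙*321) = √(355520 - 107/2) = √(710933/2) = √1421866/2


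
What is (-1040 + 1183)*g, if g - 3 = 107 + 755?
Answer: 123695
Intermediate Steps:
g = 865 (g = 3 + (107 + 755) = 3 + 862 = 865)
(-1040 + 1183)*g = (-1040 + 1183)*865 = 143*865 = 123695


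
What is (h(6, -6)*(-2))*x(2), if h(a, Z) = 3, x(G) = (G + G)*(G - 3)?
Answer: 24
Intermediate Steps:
x(G) = 2*G*(-3 + G) (x(G) = (2*G)*(-3 + G) = 2*G*(-3 + G))
(h(6, -6)*(-2))*x(2) = (3*(-2))*(2*2*(-3 + 2)) = -12*2*(-1) = -6*(-4) = 24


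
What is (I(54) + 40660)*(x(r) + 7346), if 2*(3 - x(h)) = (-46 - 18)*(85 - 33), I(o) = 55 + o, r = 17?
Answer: 367450997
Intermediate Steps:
x(h) = 1667 (x(h) = 3 - (-46 - 18)*(85 - 33)/2 = 3 - (-32)*52 = 3 - ½*(-3328) = 3 + 1664 = 1667)
(I(54) + 40660)*(x(r) + 7346) = ((55 + 54) + 40660)*(1667 + 7346) = (109 + 40660)*9013 = 40769*9013 = 367450997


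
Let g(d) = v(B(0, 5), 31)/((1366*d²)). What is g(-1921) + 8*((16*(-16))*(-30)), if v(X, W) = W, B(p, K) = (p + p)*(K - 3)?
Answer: 309711004016671/5040869206 ≈ 61440.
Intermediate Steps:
B(p, K) = 2*p*(-3 + K) (B(p, K) = (2*p)*(-3 + K) = 2*p*(-3 + K))
g(d) = 31/(1366*d²) (g(d) = 31/((1366*d²)) = 31*(1/(1366*d²)) = 31/(1366*d²))
g(-1921) + 8*((16*(-16))*(-30)) = (31/1366)/(-1921)² + 8*((16*(-16))*(-30)) = (31/1366)*(1/3690241) + 8*(-256*(-30)) = 31/5040869206 + 8*7680 = 31/5040869206 + 61440 = 309711004016671/5040869206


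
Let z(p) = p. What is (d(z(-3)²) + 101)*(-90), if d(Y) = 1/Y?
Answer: -9100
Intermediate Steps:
d(Y) = 1/Y
(d(z(-3)²) + 101)*(-90) = (1/((-3)²) + 101)*(-90) = (1/9 + 101)*(-90) = (⅑ + 101)*(-90) = (910/9)*(-90) = -9100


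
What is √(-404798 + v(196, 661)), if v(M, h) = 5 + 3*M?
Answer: I*√404205 ≈ 635.77*I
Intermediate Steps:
√(-404798 + v(196, 661)) = √(-404798 + (5 + 3*196)) = √(-404798 + (5 + 588)) = √(-404798 + 593) = √(-404205) = I*√404205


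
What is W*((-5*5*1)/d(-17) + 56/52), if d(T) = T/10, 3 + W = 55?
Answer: 13952/17 ≈ 820.71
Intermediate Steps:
W = 52 (W = -3 + 55 = 52)
d(T) = T/10 (d(T) = T*(⅒) = T/10)
W*((-5*5*1)/d(-17) + 56/52) = 52*((-5*5*1)/(((⅒)*(-17))) + 56/52) = 52*((-25*1)/(-17/10) + 56*(1/52)) = 52*(-25*(-10/17) + 14/13) = 52*(250/17 + 14/13) = 52*(3488/221) = 13952/17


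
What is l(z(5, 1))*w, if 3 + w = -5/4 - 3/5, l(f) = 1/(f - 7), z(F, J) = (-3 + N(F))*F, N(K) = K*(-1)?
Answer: 97/940 ≈ 0.10319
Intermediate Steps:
N(K) = -K
z(F, J) = F*(-3 - F) (z(F, J) = (-3 - F)*F = F*(-3 - F))
l(f) = 1/(-7 + f)
w = -97/20 (w = -3 + (-5/4 - 3/5) = -3 + (-5*¼ - 3*⅕) = -3 + (-5/4 - ⅗) = -3 - 37/20 = -97/20 ≈ -4.8500)
l(z(5, 1))*w = -97/20/(-7 - 1*5*(3 + 5)) = -97/20/(-7 - 1*5*8) = -97/20/(-7 - 40) = -97/20/(-47) = -1/47*(-97/20) = 97/940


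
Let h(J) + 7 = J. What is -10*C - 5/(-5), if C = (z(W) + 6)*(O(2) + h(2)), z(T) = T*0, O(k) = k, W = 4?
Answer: 181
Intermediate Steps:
z(T) = 0
h(J) = -7 + J
C = -18 (C = (0 + 6)*(2 + (-7 + 2)) = 6*(2 - 5) = 6*(-3) = -18)
-10*C - 5/(-5) = -10*(-18) - 5/(-5) = 180 - 5*(-⅕) = 180 + 1 = 181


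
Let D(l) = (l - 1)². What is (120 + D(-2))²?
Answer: 16641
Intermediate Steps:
D(l) = (-1 + l)²
(120 + D(-2))² = (120 + (-1 - 2)²)² = (120 + (-3)²)² = (120 + 9)² = 129² = 16641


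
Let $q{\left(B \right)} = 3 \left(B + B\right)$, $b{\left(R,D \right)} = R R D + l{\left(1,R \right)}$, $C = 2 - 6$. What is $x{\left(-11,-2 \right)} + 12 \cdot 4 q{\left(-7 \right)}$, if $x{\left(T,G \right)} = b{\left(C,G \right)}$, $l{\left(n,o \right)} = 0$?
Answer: $-2048$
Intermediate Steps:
$C = -4$ ($C = 2 - 6 = -4$)
$b{\left(R,D \right)} = D R^{2}$ ($b{\left(R,D \right)} = R R D + 0 = R^{2} D + 0 = D R^{2} + 0 = D R^{2}$)
$q{\left(B \right)} = 6 B$ ($q{\left(B \right)} = 3 \cdot 2 B = 6 B$)
$x{\left(T,G \right)} = 16 G$ ($x{\left(T,G \right)} = G \left(-4\right)^{2} = G 16 = 16 G$)
$x{\left(-11,-2 \right)} + 12 \cdot 4 q{\left(-7 \right)} = 16 \left(-2\right) + 12 \cdot 4 \cdot 6 \left(-7\right) = -32 + 48 \left(-42\right) = -32 - 2016 = -2048$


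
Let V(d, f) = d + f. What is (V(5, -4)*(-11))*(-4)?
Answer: 44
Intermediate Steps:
(V(5, -4)*(-11))*(-4) = ((5 - 4)*(-11))*(-4) = (1*(-11))*(-4) = -11*(-4) = 44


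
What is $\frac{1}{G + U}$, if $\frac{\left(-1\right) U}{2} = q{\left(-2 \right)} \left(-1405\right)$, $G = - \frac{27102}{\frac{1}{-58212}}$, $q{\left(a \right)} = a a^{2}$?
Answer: $\frac{1}{1577639144} \approx 6.3386 \cdot 10^{-10}$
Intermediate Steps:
$q{\left(a \right)} = a^{3}$
$G = 1577661624$ ($G = - \frac{27102}{- \frac{1}{58212}} = \left(-27102\right) \left(-58212\right) = 1577661624$)
$U = -22480$ ($U = - 2 \left(-2\right)^{3} \left(-1405\right) = - 2 \left(\left(-8\right) \left(-1405\right)\right) = \left(-2\right) 11240 = -22480$)
$\frac{1}{G + U} = \frac{1}{1577661624 - 22480} = \frac{1}{1577639144}$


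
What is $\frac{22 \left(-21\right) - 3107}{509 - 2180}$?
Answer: $\frac{3569}{1671} \approx 2.1358$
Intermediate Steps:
$\frac{22 \left(-21\right) - 3107}{509 - 2180} = \frac{-462 - 3107}{-1671} = \left(-3569\right) \left(- \frac{1}{1671}\right) = \frac{3569}{1671}$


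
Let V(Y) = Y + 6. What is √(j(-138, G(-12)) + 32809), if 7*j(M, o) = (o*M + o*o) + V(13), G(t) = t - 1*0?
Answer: √1620374/7 ≈ 181.85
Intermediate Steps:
V(Y) = 6 + Y
G(t) = t (G(t) = t + 0 = t)
j(M, o) = 19/7 + o²/7 + M*o/7 (j(M, o) = ((o*M + o*o) + (6 + 13))/7 = ((M*o + o²) + 19)/7 = ((o² + M*o) + 19)/7 = (19 + o² + M*o)/7 = 19/7 + o²/7 + M*o/7)
√(j(-138, G(-12)) + 32809) = √((19/7 + (⅐)*(-12)² + (⅐)*(-138)*(-12)) + 32809) = √((19/7 + (⅐)*144 + 1656/7) + 32809) = √((19/7 + 144/7 + 1656/7) + 32809) = √(1819/7 + 32809) = √(231482/7) = √1620374/7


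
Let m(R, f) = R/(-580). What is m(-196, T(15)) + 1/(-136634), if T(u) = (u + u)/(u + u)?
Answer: 6694921/19811930 ≈ 0.33792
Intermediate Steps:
T(u) = 1 (T(u) = (2*u)/((2*u)) = (2*u)*(1/(2*u)) = 1)
m(R, f) = -R/580 (m(R, f) = R*(-1/580) = -R/580)
m(-196, T(15)) + 1/(-136634) = -1/580*(-196) + 1/(-136634) = 49/145 - 1/136634 = 6694921/19811930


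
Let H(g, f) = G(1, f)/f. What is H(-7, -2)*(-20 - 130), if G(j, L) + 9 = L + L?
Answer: -975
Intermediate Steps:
G(j, L) = -9 + 2*L (G(j, L) = -9 + (L + L) = -9 + 2*L)
H(g, f) = (-9 + 2*f)/f
H(-7, -2)*(-20 - 130) = (2 - 9/(-2))*(-20 - 130) = (2 - 9*(-½))*(-150) = (2 + 9/2)*(-150) = (13/2)*(-150) = -975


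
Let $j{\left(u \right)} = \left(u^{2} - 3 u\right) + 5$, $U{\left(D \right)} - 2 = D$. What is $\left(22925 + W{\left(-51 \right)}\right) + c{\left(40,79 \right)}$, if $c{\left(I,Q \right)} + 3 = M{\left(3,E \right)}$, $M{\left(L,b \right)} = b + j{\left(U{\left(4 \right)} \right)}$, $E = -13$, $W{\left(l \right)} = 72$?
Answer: $23004$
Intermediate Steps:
$U{\left(D \right)} = 2 + D$
$j{\left(u \right)} = 5 + u^{2} - 3 u$
$M{\left(L,b \right)} = 23 + b$ ($M{\left(L,b \right)} = b + \left(5 + \left(2 + 4\right)^{2} - 3 \left(2 + 4\right)\right) = b + \left(5 + 6^{2} - 18\right) = b + \left(5 + 36 - 18\right) = b + 23 = 23 + b$)
$c{\left(I,Q \right)} = 7$ ($c{\left(I,Q \right)} = -3 + \left(23 - 13\right) = -3 + 10 = 7$)
$\left(22925 + W{\left(-51 \right)}\right) + c{\left(40,79 \right)} = \left(22925 + 72\right) + 7 = 22997 + 7 = 23004$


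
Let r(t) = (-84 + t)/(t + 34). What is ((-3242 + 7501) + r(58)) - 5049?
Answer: -36353/46 ≈ -790.28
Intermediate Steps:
r(t) = (-84 + t)/(34 + t)
((-3242 + 7501) + r(58)) - 5049 = ((-3242 + 7501) + (-84 + 58)/(34 + 58)) - 5049 = (4259 - 26/92) - 5049 = (4259 + (1/92)*(-26)) - 5049 = (4259 - 13/46) - 5049 = 195901/46 - 5049 = -36353/46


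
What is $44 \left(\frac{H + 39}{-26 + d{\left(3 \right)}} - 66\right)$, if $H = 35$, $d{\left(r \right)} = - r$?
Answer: $- \frac{87472}{29} \approx -3016.3$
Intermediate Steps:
$44 \left(\frac{H + 39}{-26 + d{\left(3 \right)}} - 66\right) = 44 \left(\frac{35 + 39}{-26 - 3} - 66\right) = 44 \left(\frac{74}{-26 - 3} - 66\right) = 44 \left(\frac{74}{-29} - 66\right) = 44 \left(74 \left(- \frac{1}{29}\right) - 66\right) = 44 \left(- \frac{74}{29} - 66\right) = 44 \left(- \frac{1988}{29}\right) = - \frac{87472}{29}$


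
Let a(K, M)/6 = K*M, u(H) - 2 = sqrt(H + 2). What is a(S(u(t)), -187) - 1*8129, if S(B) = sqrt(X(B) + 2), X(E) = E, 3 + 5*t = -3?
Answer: -8129 - 1122*sqrt(100 + 10*sqrt(5))/5 ≈ -10611.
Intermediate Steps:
t = -6/5 (t = -3/5 + (1/5)*(-3) = -3/5 - 3/5 = -6/5 ≈ -1.2000)
u(H) = 2 + sqrt(2 + H) (u(H) = 2 + sqrt(H + 2) = 2 + sqrt(2 + H))
S(B) = sqrt(2 + B) (S(B) = sqrt(B + 2) = sqrt(2 + B))
a(K, M) = 6*K*M (a(K, M) = 6*(K*M) = 6*K*M)
a(S(u(t)), -187) - 1*8129 = 6*sqrt(2 + (2 + sqrt(2 - 6/5)))*(-187) - 1*8129 = 6*sqrt(2 + (2 + sqrt(4/5)))*(-187) - 8129 = 6*sqrt(2 + (2 + 2*sqrt(5)/5))*(-187) - 8129 = 6*sqrt(4 + 2*sqrt(5)/5)*(-187) - 8129 = -1122*sqrt(4 + 2*sqrt(5)/5) - 8129 = -8129 - 1122*sqrt(4 + 2*sqrt(5)/5)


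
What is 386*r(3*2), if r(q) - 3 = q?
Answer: 3474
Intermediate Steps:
r(q) = 3 + q
386*r(3*2) = 386*(3 + 3*2) = 386*(3 + 6) = 386*9 = 3474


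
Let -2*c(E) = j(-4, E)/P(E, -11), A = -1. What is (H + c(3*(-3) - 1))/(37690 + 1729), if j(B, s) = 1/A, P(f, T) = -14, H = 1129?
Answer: 31611/1103732 ≈ 0.028640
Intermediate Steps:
j(B, s) = -1 (j(B, s) = 1/(-1) = -1)
c(E) = -1/28 (c(E) = -(-1)/(2*(-14)) = -(-1)*(-1)/(2*14) = -½*1/14 = -1/28)
(H + c(3*(-3) - 1))/(37690 + 1729) = (1129 - 1/28)/(37690 + 1729) = (31611/28)/39419 = (31611/28)*(1/39419) = 31611/1103732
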